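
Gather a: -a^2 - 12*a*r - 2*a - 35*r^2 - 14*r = -a^2 + a*(-12*r - 2) - 35*r^2 - 14*r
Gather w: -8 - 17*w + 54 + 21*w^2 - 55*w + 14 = 21*w^2 - 72*w + 60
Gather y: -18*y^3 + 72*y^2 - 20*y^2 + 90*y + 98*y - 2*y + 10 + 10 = -18*y^3 + 52*y^2 + 186*y + 20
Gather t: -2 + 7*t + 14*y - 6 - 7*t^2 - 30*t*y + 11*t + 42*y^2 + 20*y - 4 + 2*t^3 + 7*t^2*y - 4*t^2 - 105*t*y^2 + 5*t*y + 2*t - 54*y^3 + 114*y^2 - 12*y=2*t^3 + t^2*(7*y - 11) + t*(-105*y^2 - 25*y + 20) - 54*y^3 + 156*y^2 + 22*y - 12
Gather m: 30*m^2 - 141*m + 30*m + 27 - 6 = 30*m^2 - 111*m + 21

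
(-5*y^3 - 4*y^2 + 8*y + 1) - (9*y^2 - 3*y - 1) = -5*y^3 - 13*y^2 + 11*y + 2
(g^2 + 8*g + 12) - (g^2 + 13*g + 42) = -5*g - 30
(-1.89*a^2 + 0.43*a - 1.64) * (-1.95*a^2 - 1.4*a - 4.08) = 3.6855*a^4 + 1.8075*a^3 + 10.3072*a^2 + 0.5416*a + 6.6912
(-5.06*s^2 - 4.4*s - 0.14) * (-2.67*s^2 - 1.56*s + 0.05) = 13.5102*s^4 + 19.6416*s^3 + 6.9848*s^2 - 0.00159999999999999*s - 0.007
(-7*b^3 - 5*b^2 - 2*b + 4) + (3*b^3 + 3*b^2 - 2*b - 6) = -4*b^3 - 2*b^2 - 4*b - 2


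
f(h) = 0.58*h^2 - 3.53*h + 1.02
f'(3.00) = -0.05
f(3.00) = -4.35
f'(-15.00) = -20.93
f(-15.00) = 184.47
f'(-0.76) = -4.41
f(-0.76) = 4.04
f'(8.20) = 5.98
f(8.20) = 11.07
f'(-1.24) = -4.97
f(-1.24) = 6.29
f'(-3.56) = -7.66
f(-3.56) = 20.94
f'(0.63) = -2.80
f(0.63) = -0.97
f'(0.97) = -2.40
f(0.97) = -1.86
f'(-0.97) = -4.66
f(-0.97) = 4.99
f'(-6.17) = -10.69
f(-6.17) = 44.88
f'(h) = 1.16*h - 3.53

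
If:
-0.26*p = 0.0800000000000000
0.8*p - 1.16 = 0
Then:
No Solution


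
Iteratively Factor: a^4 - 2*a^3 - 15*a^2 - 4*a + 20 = (a - 5)*(a^3 + 3*a^2 - 4) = (a - 5)*(a - 1)*(a^2 + 4*a + 4) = (a - 5)*(a - 1)*(a + 2)*(a + 2)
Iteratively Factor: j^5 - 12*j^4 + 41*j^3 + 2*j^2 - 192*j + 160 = (j - 5)*(j^4 - 7*j^3 + 6*j^2 + 32*j - 32) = (j - 5)*(j - 1)*(j^3 - 6*j^2 + 32) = (j - 5)*(j - 1)*(j + 2)*(j^2 - 8*j + 16) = (j - 5)*(j - 4)*(j - 1)*(j + 2)*(j - 4)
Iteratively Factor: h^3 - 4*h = (h + 2)*(h^2 - 2*h) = h*(h + 2)*(h - 2)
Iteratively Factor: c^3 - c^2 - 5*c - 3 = (c - 3)*(c^2 + 2*c + 1) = (c - 3)*(c + 1)*(c + 1)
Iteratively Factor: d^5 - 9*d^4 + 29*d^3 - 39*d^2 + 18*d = (d - 3)*(d^4 - 6*d^3 + 11*d^2 - 6*d) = d*(d - 3)*(d^3 - 6*d^2 + 11*d - 6) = d*(d - 3)*(d - 1)*(d^2 - 5*d + 6) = d*(d - 3)*(d - 2)*(d - 1)*(d - 3)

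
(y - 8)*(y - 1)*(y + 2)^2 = y^4 - 5*y^3 - 24*y^2 - 4*y + 32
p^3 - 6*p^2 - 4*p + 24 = (p - 6)*(p - 2)*(p + 2)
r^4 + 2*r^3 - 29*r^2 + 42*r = r*(r - 3)*(r - 2)*(r + 7)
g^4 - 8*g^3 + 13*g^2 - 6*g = g*(g - 6)*(g - 1)^2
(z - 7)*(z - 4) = z^2 - 11*z + 28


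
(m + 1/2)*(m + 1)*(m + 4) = m^3 + 11*m^2/2 + 13*m/2 + 2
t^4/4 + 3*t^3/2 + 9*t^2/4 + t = t*(t/4 + 1)*(t + 1)^2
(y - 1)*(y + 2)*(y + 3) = y^3 + 4*y^2 + y - 6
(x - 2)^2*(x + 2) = x^3 - 2*x^2 - 4*x + 8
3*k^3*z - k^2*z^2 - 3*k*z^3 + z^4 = z*(-3*k + z)*(-k + z)*(k + z)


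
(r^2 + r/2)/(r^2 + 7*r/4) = 2*(2*r + 1)/(4*r + 7)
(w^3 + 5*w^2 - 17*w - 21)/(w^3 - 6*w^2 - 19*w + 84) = (w^2 + 8*w + 7)/(w^2 - 3*w - 28)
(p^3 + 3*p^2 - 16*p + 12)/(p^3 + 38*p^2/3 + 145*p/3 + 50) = 3*(p^2 - 3*p + 2)/(3*p^2 + 20*p + 25)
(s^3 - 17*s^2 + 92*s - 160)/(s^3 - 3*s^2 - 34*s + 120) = (s - 8)/(s + 6)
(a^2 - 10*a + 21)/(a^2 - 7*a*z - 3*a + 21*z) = (7 - a)/(-a + 7*z)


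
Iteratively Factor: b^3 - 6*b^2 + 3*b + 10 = (b - 5)*(b^2 - b - 2) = (b - 5)*(b - 2)*(b + 1)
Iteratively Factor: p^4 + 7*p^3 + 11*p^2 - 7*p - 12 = (p + 4)*(p^3 + 3*p^2 - p - 3) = (p + 3)*(p + 4)*(p^2 - 1) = (p + 1)*(p + 3)*(p + 4)*(p - 1)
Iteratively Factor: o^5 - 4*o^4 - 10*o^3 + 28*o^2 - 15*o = (o - 1)*(o^4 - 3*o^3 - 13*o^2 + 15*o) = o*(o - 1)*(o^3 - 3*o^2 - 13*o + 15) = o*(o - 5)*(o - 1)*(o^2 + 2*o - 3) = o*(o - 5)*(o - 1)^2*(o + 3)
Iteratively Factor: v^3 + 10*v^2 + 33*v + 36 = (v + 4)*(v^2 + 6*v + 9) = (v + 3)*(v + 4)*(v + 3)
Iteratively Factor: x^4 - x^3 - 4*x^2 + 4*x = (x - 1)*(x^3 - 4*x) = x*(x - 1)*(x^2 - 4) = x*(x - 2)*(x - 1)*(x + 2)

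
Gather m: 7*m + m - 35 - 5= 8*m - 40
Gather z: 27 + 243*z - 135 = 243*z - 108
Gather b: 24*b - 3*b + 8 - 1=21*b + 7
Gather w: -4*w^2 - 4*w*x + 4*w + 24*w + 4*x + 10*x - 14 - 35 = -4*w^2 + w*(28 - 4*x) + 14*x - 49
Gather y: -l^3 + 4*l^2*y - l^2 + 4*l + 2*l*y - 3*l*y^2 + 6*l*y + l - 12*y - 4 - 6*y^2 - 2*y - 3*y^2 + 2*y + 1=-l^3 - l^2 + 5*l + y^2*(-3*l - 9) + y*(4*l^2 + 8*l - 12) - 3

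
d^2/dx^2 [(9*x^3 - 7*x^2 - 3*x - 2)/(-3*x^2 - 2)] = 2*(81*x^3 - 72*x^2 - 162*x + 16)/(27*x^6 + 54*x^4 + 36*x^2 + 8)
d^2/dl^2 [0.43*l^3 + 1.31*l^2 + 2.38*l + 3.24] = 2.58*l + 2.62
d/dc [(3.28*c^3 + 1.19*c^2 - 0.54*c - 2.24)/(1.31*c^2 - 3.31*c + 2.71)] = (4.2968*c^4 - 21.7136*c^3 + 23.4349*c^2 + 12.3186*c - 8.8778)/(1.7161*c^4 - 8.6722*c^3 + 18.0563*c^2 - 17.9402*c + 7.3441)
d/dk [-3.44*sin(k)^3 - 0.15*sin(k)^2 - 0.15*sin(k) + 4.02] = (-0.3*sin(k) + 5.16*cos(2*k) - 5.31)*cos(k)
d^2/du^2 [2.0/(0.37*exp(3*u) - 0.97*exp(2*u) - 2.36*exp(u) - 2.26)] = ((-6.66*exp(2*u) + 7.76*exp(u) + 4.72)*(-0.37*exp(3*u) + 0.97*exp(2*u) + 2.36*exp(u) + 2.26) - 2.0*(-2.22*exp(2*u) + 3.88*exp(u) + 4.72)*(-1.11*exp(2*u) + 1.94*exp(u) + 2.36)*exp(u))*exp(u)/(-0.37*exp(3*u) + 0.97*exp(2*u) + 2.36*exp(u) + 2.26)^3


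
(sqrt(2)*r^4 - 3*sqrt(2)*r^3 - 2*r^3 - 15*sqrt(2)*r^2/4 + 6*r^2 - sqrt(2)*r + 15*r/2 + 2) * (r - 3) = sqrt(2)*r^5 - 6*sqrt(2)*r^4 - 2*r^4 + 21*sqrt(2)*r^3/4 + 12*r^3 - 21*r^2/2 + 41*sqrt(2)*r^2/4 - 41*r/2 + 3*sqrt(2)*r - 6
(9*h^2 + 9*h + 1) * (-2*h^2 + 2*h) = -18*h^4 + 16*h^2 + 2*h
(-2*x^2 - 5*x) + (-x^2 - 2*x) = -3*x^2 - 7*x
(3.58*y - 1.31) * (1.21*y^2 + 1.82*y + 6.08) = 4.3318*y^3 + 4.9305*y^2 + 19.3822*y - 7.9648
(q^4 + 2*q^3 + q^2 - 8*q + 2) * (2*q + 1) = 2*q^5 + 5*q^4 + 4*q^3 - 15*q^2 - 4*q + 2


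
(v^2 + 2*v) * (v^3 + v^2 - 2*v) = v^5 + 3*v^4 - 4*v^2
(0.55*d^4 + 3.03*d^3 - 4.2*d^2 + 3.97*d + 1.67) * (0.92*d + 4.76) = 0.506*d^5 + 5.4056*d^4 + 10.5588*d^3 - 16.3396*d^2 + 20.4336*d + 7.9492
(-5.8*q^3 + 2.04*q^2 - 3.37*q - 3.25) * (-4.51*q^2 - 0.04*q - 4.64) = 26.158*q^5 - 8.9684*q^4 + 42.0291*q^3 + 5.3267*q^2 + 15.7668*q + 15.08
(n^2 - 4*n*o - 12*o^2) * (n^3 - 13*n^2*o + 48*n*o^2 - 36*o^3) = n^5 - 17*n^4*o + 88*n^3*o^2 - 72*n^2*o^3 - 432*n*o^4 + 432*o^5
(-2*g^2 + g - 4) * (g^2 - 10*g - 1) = -2*g^4 + 21*g^3 - 12*g^2 + 39*g + 4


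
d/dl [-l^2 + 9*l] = 9 - 2*l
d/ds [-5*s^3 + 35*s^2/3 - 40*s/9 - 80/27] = -15*s^2 + 70*s/3 - 40/9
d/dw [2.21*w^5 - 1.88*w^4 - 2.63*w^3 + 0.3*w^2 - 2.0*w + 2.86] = 11.05*w^4 - 7.52*w^3 - 7.89*w^2 + 0.6*w - 2.0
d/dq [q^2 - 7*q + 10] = 2*q - 7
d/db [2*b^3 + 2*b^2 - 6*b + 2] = 6*b^2 + 4*b - 6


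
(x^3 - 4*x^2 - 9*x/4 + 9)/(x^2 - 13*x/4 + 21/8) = 2*(2*x^2 - 5*x - 12)/(4*x - 7)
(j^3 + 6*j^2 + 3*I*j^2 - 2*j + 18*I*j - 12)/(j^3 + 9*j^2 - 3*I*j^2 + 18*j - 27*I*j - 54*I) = (j^2 + 3*I*j - 2)/(j^2 + 3*j*(1 - I) - 9*I)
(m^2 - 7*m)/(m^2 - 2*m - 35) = m/(m + 5)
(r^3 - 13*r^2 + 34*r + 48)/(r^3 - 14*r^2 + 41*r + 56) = (r - 6)/(r - 7)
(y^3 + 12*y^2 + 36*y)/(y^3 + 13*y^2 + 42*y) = (y + 6)/(y + 7)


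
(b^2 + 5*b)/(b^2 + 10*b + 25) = b/(b + 5)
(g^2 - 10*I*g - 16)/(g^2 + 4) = (g - 8*I)/(g + 2*I)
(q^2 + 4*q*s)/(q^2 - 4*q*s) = (q + 4*s)/(q - 4*s)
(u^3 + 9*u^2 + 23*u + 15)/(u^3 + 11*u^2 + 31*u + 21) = (u + 5)/(u + 7)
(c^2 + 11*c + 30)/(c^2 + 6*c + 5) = (c + 6)/(c + 1)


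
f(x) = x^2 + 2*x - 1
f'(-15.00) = -28.00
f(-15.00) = 194.00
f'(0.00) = 2.00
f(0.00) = -1.00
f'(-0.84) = 0.32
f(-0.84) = -1.97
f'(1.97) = 5.94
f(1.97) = 6.82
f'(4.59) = 11.18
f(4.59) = 29.25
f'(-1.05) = -0.10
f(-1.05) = -2.00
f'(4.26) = 10.52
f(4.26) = 25.67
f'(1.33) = 4.66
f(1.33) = 3.43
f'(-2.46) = -2.92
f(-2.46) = 0.13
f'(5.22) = 12.44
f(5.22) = 36.69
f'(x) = 2*x + 2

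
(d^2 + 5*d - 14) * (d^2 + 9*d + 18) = d^4 + 14*d^3 + 49*d^2 - 36*d - 252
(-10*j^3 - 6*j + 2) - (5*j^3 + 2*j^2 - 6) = -15*j^3 - 2*j^2 - 6*j + 8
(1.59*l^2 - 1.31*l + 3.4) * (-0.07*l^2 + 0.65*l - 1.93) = -0.1113*l^4 + 1.1252*l^3 - 4.1582*l^2 + 4.7383*l - 6.562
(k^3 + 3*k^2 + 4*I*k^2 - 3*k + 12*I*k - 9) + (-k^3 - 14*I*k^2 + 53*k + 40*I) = 3*k^2 - 10*I*k^2 + 50*k + 12*I*k - 9 + 40*I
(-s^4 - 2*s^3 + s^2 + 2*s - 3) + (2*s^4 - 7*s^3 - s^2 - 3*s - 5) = s^4 - 9*s^3 - s - 8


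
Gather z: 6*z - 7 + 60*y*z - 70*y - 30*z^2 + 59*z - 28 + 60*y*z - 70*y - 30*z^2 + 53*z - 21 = -140*y - 60*z^2 + z*(120*y + 118) - 56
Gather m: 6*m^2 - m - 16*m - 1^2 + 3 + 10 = 6*m^2 - 17*m + 12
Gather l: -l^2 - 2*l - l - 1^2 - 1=-l^2 - 3*l - 2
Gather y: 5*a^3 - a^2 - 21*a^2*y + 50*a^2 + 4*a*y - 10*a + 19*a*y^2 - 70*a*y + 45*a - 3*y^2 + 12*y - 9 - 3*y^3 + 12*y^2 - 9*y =5*a^3 + 49*a^2 + 35*a - 3*y^3 + y^2*(19*a + 9) + y*(-21*a^2 - 66*a + 3) - 9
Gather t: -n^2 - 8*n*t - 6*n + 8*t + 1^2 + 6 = -n^2 - 6*n + t*(8 - 8*n) + 7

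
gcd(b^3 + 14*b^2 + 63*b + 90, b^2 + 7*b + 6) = b + 6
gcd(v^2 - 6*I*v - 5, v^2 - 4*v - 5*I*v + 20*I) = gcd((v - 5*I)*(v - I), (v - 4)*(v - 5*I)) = v - 5*I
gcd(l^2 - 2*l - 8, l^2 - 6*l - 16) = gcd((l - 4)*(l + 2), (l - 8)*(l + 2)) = l + 2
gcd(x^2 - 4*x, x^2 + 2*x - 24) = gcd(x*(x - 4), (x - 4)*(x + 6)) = x - 4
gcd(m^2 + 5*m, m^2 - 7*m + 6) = 1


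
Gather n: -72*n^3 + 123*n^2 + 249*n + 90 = -72*n^3 + 123*n^2 + 249*n + 90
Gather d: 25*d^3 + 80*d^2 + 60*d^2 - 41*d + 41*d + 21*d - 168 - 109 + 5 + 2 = 25*d^3 + 140*d^2 + 21*d - 270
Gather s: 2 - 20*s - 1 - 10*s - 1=-30*s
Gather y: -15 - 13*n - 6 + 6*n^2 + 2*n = 6*n^2 - 11*n - 21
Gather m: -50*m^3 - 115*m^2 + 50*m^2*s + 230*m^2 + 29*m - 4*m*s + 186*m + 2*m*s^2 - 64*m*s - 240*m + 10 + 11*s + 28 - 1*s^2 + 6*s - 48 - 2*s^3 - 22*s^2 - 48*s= -50*m^3 + m^2*(50*s + 115) + m*(2*s^2 - 68*s - 25) - 2*s^3 - 23*s^2 - 31*s - 10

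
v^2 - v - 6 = (v - 3)*(v + 2)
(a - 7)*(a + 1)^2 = a^3 - 5*a^2 - 13*a - 7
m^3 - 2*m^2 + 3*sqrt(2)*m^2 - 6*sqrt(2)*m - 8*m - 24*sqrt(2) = (m - 4)*(m + 2)*(m + 3*sqrt(2))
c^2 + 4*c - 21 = (c - 3)*(c + 7)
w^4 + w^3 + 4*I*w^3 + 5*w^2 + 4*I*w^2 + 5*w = w*(w + 1)*(w - I)*(w + 5*I)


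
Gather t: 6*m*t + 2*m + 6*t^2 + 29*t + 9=2*m + 6*t^2 + t*(6*m + 29) + 9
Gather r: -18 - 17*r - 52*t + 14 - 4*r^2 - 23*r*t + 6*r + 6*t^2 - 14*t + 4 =-4*r^2 + r*(-23*t - 11) + 6*t^2 - 66*t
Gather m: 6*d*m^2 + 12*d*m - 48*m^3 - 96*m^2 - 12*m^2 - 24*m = -48*m^3 + m^2*(6*d - 108) + m*(12*d - 24)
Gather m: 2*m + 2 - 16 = 2*m - 14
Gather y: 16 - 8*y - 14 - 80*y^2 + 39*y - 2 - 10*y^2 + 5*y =-90*y^2 + 36*y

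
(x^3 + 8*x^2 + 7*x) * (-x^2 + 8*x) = -x^5 + 57*x^3 + 56*x^2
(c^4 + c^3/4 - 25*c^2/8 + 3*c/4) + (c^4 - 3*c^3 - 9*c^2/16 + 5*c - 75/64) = 2*c^4 - 11*c^3/4 - 59*c^2/16 + 23*c/4 - 75/64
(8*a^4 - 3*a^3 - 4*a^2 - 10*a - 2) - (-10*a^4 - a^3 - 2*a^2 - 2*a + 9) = 18*a^4 - 2*a^3 - 2*a^2 - 8*a - 11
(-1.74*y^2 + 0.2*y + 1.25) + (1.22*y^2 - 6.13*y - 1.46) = -0.52*y^2 - 5.93*y - 0.21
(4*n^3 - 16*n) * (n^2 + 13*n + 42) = 4*n^5 + 52*n^4 + 152*n^3 - 208*n^2 - 672*n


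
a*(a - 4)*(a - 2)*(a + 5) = a^4 - a^3 - 22*a^2 + 40*a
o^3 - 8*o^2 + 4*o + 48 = (o - 6)*(o - 4)*(o + 2)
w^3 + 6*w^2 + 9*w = w*(w + 3)^2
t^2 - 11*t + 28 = (t - 7)*(t - 4)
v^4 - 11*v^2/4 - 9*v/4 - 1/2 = (v - 2)*(v + 1/2)^2*(v + 1)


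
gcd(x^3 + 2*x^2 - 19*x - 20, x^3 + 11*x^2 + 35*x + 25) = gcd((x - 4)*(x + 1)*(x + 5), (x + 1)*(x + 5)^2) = x^2 + 6*x + 5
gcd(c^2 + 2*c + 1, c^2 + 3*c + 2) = c + 1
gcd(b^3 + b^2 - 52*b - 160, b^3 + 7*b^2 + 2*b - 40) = b^2 + 9*b + 20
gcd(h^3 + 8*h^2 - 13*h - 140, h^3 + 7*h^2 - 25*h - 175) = h^2 + 12*h + 35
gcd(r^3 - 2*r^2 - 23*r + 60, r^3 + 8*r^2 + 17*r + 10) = r + 5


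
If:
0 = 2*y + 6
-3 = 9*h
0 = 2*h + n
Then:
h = -1/3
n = 2/3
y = -3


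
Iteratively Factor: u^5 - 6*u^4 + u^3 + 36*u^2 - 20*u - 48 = (u + 1)*(u^4 - 7*u^3 + 8*u^2 + 28*u - 48) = (u - 4)*(u + 1)*(u^3 - 3*u^2 - 4*u + 12) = (u - 4)*(u + 1)*(u + 2)*(u^2 - 5*u + 6) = (u - 4)*(u - 2)*(u + 1)*(u + 2)*(u - 3)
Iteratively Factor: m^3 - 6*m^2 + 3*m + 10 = (m - 5)*(m^2 - m - 2) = (m - 5)*(m - 2)*(m + 1)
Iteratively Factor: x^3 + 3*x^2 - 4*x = (x)*(x^2 + 3*x - 4) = x*(x - 1)*(x + 4)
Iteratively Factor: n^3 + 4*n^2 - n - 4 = (n + 1)*(n^2 + 3*n - 4) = (n - 1)*(n + 1)*(n + 4)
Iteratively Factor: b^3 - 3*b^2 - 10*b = (b)*(b^2 - 3*b - 10) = b*(b + 2)*(b - 5)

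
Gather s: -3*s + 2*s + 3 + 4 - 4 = 3 - s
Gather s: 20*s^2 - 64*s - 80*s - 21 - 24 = 20*s^2 - 144*s - 45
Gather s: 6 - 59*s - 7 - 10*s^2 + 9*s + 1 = -10*s^2 - 50*s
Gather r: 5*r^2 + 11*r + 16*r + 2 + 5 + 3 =5*r^2 + 27*r + 10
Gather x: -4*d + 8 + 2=10 - 4*d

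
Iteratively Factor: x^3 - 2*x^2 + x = (x)*(x^2 - 2*x + 1) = x*(x - 1)*(x - 1)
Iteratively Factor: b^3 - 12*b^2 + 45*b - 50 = (b - 5)*(b^2 - 7*b + 10) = (b - 5)^2*(b - 2)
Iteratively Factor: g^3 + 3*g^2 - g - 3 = (g + 3)*(g^2 - 1) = (g - 1)*(g + 3)*(g + 1)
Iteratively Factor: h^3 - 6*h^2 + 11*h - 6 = (h - 3)*(h^2 - 3*h + 2) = (h - 3)*(h - 1)*(h - 2)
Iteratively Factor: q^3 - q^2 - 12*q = (q - 4)*(q^2 + 3*q) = q*(q - 4)*(q + 3)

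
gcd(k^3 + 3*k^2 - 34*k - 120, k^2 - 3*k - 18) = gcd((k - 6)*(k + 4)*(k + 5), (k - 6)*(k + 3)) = k - 6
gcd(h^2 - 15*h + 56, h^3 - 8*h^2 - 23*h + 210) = h - 7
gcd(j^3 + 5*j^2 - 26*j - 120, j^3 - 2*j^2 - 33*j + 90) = j^2 + j - 30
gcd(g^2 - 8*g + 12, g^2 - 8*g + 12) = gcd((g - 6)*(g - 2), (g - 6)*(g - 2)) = g^2 - 8*g + 12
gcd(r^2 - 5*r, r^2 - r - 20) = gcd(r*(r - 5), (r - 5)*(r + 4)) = r - 5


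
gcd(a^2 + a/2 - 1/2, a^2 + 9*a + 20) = 1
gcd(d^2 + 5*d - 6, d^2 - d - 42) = d + 6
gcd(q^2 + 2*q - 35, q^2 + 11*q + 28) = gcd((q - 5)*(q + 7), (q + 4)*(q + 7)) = q + 7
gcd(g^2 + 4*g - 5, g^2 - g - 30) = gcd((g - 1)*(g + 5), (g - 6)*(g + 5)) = g + 5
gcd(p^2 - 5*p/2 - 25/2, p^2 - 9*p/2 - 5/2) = p - 5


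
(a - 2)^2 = a^2 - 4*a + 4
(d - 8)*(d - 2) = d^2 - 10*d + 16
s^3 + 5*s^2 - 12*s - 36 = (s - 3)*(s + 2)*(s + 6)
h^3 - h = h*(h - 1)*(h + 1)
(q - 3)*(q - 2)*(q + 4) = q^3 - q^2 - 14*q + 24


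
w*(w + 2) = w^2 + 2*w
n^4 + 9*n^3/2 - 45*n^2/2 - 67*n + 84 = (n - 4)*(n - 1)*(n + 7/2)*(n + 6)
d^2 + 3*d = d*(d + 3)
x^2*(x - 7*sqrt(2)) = x^3 - 7*sqrt(2)*x^2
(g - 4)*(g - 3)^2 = g^3 - 10*g^2 + 33*g - 36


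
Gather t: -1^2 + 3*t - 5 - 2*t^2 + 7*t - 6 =-2*t^2 + 10*t - 12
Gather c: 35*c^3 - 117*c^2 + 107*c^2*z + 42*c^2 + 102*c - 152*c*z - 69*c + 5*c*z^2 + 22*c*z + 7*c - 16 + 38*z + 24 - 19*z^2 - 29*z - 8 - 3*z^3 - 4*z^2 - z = 35*c^3 + c^2*(107*z - 75) + c*(5*z^2 - 130*z + 40) - 3*z^3 - 23*z^2 + 8*z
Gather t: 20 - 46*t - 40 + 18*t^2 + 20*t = 18*t^2 - 26*t - 20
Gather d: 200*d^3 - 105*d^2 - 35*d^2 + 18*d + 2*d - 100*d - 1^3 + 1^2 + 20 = 200*d^3 - 140*d^2 - 80*d + 20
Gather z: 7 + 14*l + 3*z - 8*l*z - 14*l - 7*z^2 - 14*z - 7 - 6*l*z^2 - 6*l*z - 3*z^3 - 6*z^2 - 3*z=-3*z^3 + z^2*(-6*l - 13) + z*(-14*l - 14)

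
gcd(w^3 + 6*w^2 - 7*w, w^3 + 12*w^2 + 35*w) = w^2 + 7*w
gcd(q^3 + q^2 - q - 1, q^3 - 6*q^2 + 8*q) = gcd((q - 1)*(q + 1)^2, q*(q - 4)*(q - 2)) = 1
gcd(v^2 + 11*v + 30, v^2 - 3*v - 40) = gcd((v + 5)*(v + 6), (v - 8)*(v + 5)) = v + 5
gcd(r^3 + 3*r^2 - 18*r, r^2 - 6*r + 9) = r - 3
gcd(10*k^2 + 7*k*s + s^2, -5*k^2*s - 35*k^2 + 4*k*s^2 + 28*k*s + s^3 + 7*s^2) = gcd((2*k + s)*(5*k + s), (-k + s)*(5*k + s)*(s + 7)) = 5*k + s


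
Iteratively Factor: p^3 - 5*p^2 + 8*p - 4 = (p - 2)*(p^2 - 3*p + 2) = (p - 2)^2*(p - 1)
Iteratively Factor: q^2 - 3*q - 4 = (q + 1)*(q - 4)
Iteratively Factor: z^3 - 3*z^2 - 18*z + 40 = (z + 4)*(z^2 - 7*z + 10) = (z - 2)*(z + 4)*(z - 5)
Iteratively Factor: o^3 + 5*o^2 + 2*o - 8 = (o + 4)*(o^2 + o - 2) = (o - 1)*(o + 4)*(o + 2)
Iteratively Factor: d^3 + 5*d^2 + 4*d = (d + 1)*(d^2 + 4*d) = d*(d + 1)*(d + 4)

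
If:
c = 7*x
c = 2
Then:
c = 2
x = 2/7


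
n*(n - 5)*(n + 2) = n^3 - 3*n^2 - 10*n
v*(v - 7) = v^2 - 7*v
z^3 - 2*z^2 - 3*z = z*(z - 3)*(z + 1)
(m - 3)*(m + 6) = m^2 + 3*m - 18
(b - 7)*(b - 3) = b^2 - 10*b + 21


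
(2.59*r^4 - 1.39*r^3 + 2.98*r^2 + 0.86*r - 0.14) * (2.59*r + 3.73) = 6.7081*r^5 + 6.0606*r^4 + 2.5335*r^3 + 13.3428*r^2 + 2.8452*r - 0.5222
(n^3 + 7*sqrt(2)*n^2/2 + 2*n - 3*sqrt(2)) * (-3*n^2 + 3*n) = -3*n^5 - 21*sqrt(2)*n^4/2 + 3*n^4 - 6*n^3 + 21*sqrt(2)*n^3/2 + 6*n^2 + 9*sqrt(2)*n^2 - 9*sqrt(2)*n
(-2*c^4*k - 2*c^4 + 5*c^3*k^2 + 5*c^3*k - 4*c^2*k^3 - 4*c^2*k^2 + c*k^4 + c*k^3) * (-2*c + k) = 4*c^5*k + 4*c^5 - 12*c^4*k^2 - 12*c^4*k + 13*c^3*k^3 + 13*c^3*k^2 - 6*c^2*k^4 - 6*c^2*k^3 + c*k^5 + c*k^4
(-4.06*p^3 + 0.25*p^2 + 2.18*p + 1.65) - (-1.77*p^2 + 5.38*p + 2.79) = -4.06*p^3 + 2.02*p^2 - 3.2*p - 1.14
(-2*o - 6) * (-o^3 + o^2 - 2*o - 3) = 2*o^4 + 4*o^3 - 2*o^2 + 18*o + 18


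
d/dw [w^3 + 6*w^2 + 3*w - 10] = 3*w^2 + 12*w + 3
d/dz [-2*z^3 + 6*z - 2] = 6 - 6*z^2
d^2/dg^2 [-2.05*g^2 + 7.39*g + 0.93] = -4.10000000000000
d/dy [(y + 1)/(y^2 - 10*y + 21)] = (y^2 - 10*y - 2*(y - 5)*(y + 1) + 21)/(y^2 - 10*y + 21)^2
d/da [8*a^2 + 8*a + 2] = 16*a + 8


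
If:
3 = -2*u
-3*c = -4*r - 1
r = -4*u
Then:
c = 25/3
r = 6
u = -3/2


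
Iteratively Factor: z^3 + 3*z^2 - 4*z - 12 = (z + 2)*(z^2 + z - 6) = (z - 2)*(z + 2)*(z + 3)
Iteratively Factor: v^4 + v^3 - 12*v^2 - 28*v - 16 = (v - 4)*(v^3 + 5*v^2 + 8*v + 4) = (v - 4)*(v + 2)*(v^2 + 3*v + 2) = (v - 4)*(v + 2)^2*(v + 1)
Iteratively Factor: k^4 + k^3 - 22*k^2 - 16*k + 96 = (k + 3)*(k^3 - 2*k^2 - 16*k + 32) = (k - 4)*(k + 3)*(k^2 + 2*k - 8) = (k - 4)*(k + 3)*(k + 4)*(k - 2)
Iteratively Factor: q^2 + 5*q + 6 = (q + 2)*(q + 3)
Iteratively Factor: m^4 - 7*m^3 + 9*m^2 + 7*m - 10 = (m - 2)*(m^3 - 5*m^2 - m + 5) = (m - 2)*(m - 1)*(m^2 - 4*m - 5) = (m - 2)*(m - 1)*(m + 1)*(m - 5)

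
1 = 1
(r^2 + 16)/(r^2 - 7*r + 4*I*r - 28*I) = (r - 4*I)/(r - 7)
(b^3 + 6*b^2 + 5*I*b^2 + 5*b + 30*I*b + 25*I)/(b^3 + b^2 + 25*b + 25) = (b + 5)/(b - 5*I)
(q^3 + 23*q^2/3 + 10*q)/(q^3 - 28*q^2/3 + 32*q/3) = (3*q^2 + 23*q + 30)/(3*q^2 - 28*q + 32)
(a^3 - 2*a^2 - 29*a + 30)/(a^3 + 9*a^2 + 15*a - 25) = (a - 6)/(a + 5)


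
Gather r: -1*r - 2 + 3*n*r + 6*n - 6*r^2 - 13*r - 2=6*n - 6*r^2 + r*(3*n - 14) - 4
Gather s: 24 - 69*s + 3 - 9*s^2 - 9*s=-9*s^2 - 78*s + 27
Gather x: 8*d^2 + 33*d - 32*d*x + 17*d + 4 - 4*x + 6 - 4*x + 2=8*d^2 + 50*d + x*(-32*d - 8) + 12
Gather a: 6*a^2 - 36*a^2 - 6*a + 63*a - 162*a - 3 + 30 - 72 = -30*a^2 - 105*a - 45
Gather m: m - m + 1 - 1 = 0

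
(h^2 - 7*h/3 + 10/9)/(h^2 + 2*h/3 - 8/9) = (3*h - 5)/(3*h + 4)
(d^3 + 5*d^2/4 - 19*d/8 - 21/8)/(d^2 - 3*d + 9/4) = (4*d^2 + 11*d + 7)/(2*(2*d - 3))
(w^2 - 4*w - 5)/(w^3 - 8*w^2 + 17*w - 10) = (w + 1)/(w^2 - 3*w + 2)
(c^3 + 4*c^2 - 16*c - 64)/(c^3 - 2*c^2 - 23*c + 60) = (c^2 + 8*c + 16)/(c^2 + 2*c - 15)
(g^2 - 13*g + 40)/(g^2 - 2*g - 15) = (g - 8)/(g + 3)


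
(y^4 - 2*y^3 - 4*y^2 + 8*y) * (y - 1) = y^5 - 3*y^4 - 2*y^3 + 12*y^2 - 8*y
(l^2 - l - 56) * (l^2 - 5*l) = l^4 - 6*l^3 - 51*l^2 + 280*l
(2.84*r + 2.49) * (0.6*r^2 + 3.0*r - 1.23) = 1.704*r^3 + 10.014*r^2 + 3.9768*r - 3.0627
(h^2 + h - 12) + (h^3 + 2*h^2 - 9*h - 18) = h^3 + 3*h^2 - 8*h - 30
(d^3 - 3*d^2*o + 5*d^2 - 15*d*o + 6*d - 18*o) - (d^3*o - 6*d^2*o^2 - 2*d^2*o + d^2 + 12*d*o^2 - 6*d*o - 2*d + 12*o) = -d^3*o + d^3 + 6*d^2*o^2 - d^2*o + 4*d^2 - 12*d*o^2 - 9*d*o + 8*d - 30*o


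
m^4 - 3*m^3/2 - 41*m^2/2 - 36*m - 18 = (m - 6)*(m + 1)*(m + 3/2)*(m + 2)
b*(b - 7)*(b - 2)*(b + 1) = b^4 - 8*b^3 + 5*b^2 + 14*b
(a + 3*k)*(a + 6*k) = a^2 + 9*a*k + 18*k^2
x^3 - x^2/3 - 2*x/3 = x*(x - 1)*(x + 2/3)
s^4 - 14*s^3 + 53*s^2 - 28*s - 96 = (s - 8)*(s - 4)*(s - 3)*(s + 1)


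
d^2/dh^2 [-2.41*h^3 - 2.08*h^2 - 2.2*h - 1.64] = -14.46*h - 4.16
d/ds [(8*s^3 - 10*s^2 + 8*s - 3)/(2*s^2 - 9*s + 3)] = (16*s^4 - 144*s^3 + 146*s^2 - 48*s - 3)/(4*s^4 - 36*s^3 + 93*s^2 - 54*s + 9)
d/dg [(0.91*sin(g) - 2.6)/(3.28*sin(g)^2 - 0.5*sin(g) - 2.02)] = (-2.9848*sin(g)^2 + 17.056*sin(g) - 3.1382)*cos(g)/(10.7584*sin(g)^4 - 3.28*sin(g)^3 - 13.0012*sin(g)^2 + 2.02*sin(g) + 4.0804)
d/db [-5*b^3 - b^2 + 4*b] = -15*b^2 - 2*b + 4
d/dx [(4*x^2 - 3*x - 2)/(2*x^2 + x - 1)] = 5*(2*x^2 + 1)/(4*x^4 + 4*x^3 - 3*x^2 - 2*x + 1)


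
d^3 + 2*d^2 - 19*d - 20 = (d - 4)*(d + 1)*(d + 5)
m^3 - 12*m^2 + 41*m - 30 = (m - 6)*(m - 5)*(m - 1)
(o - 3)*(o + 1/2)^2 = o^3 - 2*o^2 - 11*o/4 - 3/4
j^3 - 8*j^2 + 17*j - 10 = (j - 5)*(j - 2)*(j - 1)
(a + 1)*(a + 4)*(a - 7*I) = a^3 + 5*a^2 - 7*I*a^2 + 4*a - 35*I*a - 28*I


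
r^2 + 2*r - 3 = (r - 1)*(r + 3)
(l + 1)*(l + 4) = l^2 + 5*l + 4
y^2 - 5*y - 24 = (y - 8)*(y + 3)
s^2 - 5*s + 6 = (s - 3)*(s - 2)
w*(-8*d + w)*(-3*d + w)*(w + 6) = 24*d^2*w^2 + 144*d^2*w - 11*d*w^3 - 66*d*w^2 + w^4 + 6*w^3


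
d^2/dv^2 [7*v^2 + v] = 14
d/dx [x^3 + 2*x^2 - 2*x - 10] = 3*x^2 + 4*x - 2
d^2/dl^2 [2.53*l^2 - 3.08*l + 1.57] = 5.06000000000000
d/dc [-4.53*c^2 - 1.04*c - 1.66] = -9.06*c - 1.04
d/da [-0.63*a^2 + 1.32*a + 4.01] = 1.32 - 1.26*a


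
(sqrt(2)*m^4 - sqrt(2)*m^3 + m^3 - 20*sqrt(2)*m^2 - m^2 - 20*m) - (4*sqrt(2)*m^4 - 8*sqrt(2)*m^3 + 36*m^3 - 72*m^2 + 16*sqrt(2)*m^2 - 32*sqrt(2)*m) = -3*sqrt(2)*m^4 - 35*m^3 + 7*sqrt(2)*m^3 - 36*sqrt(2)*m^2 + 71*m^2 - 20*m + 32*sqrt(2)*m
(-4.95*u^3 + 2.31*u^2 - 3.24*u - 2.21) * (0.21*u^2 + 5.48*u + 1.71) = -1.0395*u^5 - 26.6409*u^4 + 3.5139*u^3 - 14.2692*u^2 - 17.6512*u - 3.7791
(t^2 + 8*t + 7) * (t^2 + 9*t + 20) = t^4 + 17*t^3 + 99*t^2 + 223*t + 140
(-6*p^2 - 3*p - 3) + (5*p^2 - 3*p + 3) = -p^2 - 6*p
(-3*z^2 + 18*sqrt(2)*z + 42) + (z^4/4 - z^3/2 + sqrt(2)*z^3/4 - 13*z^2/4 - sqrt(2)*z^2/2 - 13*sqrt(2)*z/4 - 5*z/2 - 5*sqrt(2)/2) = z^4/4 - z^3/2 + sqrt(2)*z^3/4 - 25*z^2/4 - sqrt(2)*z^2/2 - 5*z/2 + 59*sqrt(2)*z/4 - 5*sqrt(2)/2 + 42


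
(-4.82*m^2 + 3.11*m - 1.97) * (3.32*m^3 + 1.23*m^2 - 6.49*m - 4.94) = -16.0024*m^5 + 4.3966*m^4 + 28.5667*m^3 + 1.2038*m^2 - 2.5781*m + 9.7318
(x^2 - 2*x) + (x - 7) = x^2 - x - 7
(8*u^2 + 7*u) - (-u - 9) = 8*u^2 + 8*u + 9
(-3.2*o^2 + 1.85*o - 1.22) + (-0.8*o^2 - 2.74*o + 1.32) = -4.0*o^2 - 0.89*o + 0.1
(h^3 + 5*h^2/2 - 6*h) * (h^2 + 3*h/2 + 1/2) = h^5 + 4*h^4 - 7*h^3/4 - 31*h^2/4 - 3*h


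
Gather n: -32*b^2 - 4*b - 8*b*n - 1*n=-32*b^2 - 4*b + n*(-8*b - 1)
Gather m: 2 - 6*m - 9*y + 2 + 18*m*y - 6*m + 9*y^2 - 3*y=m*(18*y - 12) + 9*y^2 - 12*y + 4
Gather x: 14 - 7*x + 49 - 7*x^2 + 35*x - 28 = -7*x^2 + 28*x + 35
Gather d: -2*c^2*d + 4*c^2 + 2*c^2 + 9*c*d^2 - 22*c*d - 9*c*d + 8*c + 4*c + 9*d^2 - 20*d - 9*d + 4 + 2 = 6*c^2 + 12*c + d^2*(9*c + 9) + d*(-2*c^2 - 31*c - 29) + 6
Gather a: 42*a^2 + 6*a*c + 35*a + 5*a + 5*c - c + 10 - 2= 42*a^2 + a*(6*c + 40) + 4*c + 8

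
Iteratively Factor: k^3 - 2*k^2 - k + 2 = (k - 2)*(k^2 - 1) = (k - 2)*(k - 1)*(k + 1)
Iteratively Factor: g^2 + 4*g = (g + 4)*(g)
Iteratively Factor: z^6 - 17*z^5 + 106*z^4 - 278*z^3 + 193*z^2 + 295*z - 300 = (z - 5)*(z^5 - 12*z^4 + 46*z^3 - 48*z^2 - 47*z + 60) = (z - 5)*(z - 3)*(z^4 - 9*z^3 + 19*z^2 + 9*z - 20) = (z - 5)^2*(z - 3)*(z^3 - 4*z^2 - z + 4) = (z - 5)^2*(z - 3)*(z + 1)*(z^2 - 5*z + 4) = (z - 5)^2*(z - 4)*(z - 3)*(z + 1)*(z - 1)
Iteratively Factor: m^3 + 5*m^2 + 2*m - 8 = (m + 4)*(m^2 + m - 2) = (m - 1)*(m + 4)*(m + 2)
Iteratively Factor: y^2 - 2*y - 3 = (y + 1)*(y - 3)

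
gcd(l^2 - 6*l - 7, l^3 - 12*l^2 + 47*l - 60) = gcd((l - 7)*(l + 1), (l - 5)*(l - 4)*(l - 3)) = 1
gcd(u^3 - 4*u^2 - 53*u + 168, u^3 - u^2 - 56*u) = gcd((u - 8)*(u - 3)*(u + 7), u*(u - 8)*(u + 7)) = u^2 - u - 56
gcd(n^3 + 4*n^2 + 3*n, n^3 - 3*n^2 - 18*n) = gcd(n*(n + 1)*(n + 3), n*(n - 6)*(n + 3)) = n^2 + 3*n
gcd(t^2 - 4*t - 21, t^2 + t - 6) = t + 3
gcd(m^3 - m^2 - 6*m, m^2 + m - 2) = m + 2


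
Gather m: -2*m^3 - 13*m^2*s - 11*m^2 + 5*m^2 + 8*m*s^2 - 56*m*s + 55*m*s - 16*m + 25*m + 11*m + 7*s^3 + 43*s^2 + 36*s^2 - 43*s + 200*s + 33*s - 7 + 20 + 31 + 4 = -2*m^3 + m^2*(-13*s - 6) + m*(8*s^2 - s + 20) + 7*s^3 + 79*s^2 + 190*s + 48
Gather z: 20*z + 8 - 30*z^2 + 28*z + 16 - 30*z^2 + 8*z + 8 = -60*z^2 + 56*z + 32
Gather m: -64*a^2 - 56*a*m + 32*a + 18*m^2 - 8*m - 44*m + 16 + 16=-64*a^2 + 32*a + 18*m^2 + m*(-56*a - 52) + 32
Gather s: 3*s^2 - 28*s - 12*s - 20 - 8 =3*s^2 - 40*s - 28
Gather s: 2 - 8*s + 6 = 8 - 8*s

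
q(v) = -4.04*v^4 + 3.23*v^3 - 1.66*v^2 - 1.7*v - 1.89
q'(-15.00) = 56768.35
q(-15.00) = -215776.14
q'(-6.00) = 3857.62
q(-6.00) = -5984.97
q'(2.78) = -283.24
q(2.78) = -191.35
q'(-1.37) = 62.59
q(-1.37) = -25.21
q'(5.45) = -2347.94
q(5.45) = -3101.84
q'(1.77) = -66.83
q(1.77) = -31.84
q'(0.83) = -7.02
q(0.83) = -4.52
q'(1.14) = -16.83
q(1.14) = -8.02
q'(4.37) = -1179.77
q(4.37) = -1244.82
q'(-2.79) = 433.95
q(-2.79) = -325.01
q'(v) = -16.16*v^3 + 9.69*v^2 - 3.32*v - 1.7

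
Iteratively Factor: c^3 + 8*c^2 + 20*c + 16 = (c + 4)*(c^2 + 4*c + 4) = (c + 2)*(c + 4)*(c + 2)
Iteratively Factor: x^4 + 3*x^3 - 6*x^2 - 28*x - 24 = (x + 2)*(x^3 + x^2 - 8*x - 12) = (x - 3)*(x + 2)*(x^2 + 4*x + 4) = (x - 3)*(x + 2)^2*(x + 2)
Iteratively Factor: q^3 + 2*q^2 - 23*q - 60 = (q + 3)*(q^2 - q - 20) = (q - 5)*(q + 3)*(q + 4)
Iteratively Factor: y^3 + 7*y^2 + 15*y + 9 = (y + 3)*(y^2 + 4*y + 3) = (y + 1)*(y + 3)*(y + 3)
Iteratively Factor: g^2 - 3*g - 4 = (g + 1)*(g - 4)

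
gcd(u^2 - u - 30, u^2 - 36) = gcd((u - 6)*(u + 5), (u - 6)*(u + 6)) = u - 6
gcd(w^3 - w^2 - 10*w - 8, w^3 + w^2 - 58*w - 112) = w + 2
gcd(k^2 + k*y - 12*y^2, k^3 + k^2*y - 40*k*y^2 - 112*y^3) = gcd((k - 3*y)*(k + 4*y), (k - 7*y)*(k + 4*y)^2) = k + 4*y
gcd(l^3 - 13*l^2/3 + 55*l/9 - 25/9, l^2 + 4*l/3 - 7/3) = l - 1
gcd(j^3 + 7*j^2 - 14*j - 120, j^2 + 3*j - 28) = j - 4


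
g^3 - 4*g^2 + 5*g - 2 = (g - 2)*(g - 1)^2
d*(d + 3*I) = d^2 + 3*I*d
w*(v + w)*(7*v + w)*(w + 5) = 7*v^2*w^2 + 35*v^2*w + 8*v*w^3 + 40*v*w^2 + w^4 + 5*w^3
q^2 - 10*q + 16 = (q - 8)*(q - 2)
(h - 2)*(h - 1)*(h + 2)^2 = h^4 + h^3 - 6*h^2 - 4*h + 8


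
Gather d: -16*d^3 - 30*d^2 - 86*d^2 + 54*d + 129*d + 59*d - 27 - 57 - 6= -16*d^3 - 116*d^2 + 242*d - 90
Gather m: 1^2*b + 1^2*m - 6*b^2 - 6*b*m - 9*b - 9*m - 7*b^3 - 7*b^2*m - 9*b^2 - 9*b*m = -7*b^3 - 15*b^2 - 8*b + m*(-7*b^2 - 15*b - 8)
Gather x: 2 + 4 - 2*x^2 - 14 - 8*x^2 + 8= -10*x^2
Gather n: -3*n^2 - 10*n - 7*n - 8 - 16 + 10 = -3*n^2 - 17*n - 14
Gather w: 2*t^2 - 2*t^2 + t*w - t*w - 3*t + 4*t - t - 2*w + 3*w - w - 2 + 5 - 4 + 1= 0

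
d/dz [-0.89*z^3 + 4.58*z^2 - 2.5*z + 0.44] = -2.67*z^2 + 9.16*z - 2.5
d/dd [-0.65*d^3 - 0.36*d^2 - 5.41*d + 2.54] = -1.95*d^2 - 0.72*d - 5.41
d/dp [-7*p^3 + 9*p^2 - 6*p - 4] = -21*p^2 + 18*p - 6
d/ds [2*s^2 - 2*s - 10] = 4*s - 2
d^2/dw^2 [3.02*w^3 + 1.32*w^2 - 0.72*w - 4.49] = 18.12*w + 2.64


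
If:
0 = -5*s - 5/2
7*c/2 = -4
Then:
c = -8/7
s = -1/2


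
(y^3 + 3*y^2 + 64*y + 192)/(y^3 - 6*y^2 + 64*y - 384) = (y + 3)/(y - 6)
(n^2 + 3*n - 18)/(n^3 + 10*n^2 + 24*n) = (n - 3)/(n*(n + 4))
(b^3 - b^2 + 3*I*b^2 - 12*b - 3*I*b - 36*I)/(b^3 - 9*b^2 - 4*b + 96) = (b + 3*I)/(b - 8)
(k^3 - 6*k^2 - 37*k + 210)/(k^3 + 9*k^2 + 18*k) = (k^2 - 12*k + 35)/(k*(k + 3))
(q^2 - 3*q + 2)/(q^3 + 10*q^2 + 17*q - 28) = (q - 2)/(q^2 + 11*q + 28)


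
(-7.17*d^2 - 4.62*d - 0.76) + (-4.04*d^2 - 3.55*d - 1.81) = -11.21*d^2 - 8.17*d - 2.57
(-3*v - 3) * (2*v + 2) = -6*v^2 - 12*v - 6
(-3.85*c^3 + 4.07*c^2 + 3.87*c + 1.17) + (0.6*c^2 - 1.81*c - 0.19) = -3.85*c^3 + 4.67*c^2 + 2.06*c + 0.98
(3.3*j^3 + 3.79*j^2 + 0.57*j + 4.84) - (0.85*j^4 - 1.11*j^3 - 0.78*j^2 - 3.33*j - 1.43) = -0.85*j^4 + 4.41*j^3 + 4.57*j^2 + 3.9*j + 6.27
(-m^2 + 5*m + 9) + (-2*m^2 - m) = -3*m^2 + 4*m + 9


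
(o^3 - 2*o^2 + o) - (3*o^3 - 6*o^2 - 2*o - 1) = -2*o^3 + 4*o^2 + 3*o + 1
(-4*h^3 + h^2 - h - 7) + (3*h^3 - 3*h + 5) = -h^3 + h^2 - 4*h - 2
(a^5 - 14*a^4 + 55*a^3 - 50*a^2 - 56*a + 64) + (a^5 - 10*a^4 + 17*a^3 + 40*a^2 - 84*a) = 2*a^5 - 24*a^4 + 72*a^3 - 10*a^2 - 140*a + 64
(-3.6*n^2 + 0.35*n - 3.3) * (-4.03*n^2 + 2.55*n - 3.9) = 14.508*n^4 - 10.5905*n^3 + 28.2315*n^2 - 9.78*n + 12.87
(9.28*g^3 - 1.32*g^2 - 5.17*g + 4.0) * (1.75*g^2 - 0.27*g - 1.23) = 16.24*g^5 - 4.8156*g^4 - 20.1055*g^3 + 10.0195*g^2 + 5.2791*g - 4.92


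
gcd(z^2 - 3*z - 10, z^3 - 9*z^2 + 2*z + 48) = z + 2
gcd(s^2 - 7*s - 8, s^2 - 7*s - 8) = s^2 - 7*s - 8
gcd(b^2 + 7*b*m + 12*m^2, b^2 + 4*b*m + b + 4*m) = b + 4*m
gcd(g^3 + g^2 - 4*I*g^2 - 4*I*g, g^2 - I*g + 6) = 1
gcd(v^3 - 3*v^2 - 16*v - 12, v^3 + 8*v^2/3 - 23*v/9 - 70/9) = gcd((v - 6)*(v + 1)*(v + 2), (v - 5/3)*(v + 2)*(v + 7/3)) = v + 2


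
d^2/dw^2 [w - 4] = 0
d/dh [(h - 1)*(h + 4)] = 2*h + 3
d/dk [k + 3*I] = 1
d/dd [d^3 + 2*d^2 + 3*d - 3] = 3*d^2 + 4*d + 3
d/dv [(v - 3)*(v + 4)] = 2*v + 1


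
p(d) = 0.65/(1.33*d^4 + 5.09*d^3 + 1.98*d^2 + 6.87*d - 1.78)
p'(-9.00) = 0.00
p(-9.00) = 0.00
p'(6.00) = -0.00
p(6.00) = 0.00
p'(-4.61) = 0.01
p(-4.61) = 0.01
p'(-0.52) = -0.18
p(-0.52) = -0.12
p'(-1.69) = -0.03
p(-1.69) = -0.03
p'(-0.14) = -0.58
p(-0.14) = -0.24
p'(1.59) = -0.03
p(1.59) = 0.02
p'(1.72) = -0.02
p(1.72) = 0.01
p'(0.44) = -1.76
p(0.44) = 0.31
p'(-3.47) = 0.06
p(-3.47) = -0.03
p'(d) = 0.65*(-5.32*d^3 - 15.27*d^2 - 3.96*d - 6.87)/(1.33*d^4 + 5.09*d^3 + 1.98*d^2 + 6.87*d - 1.78)^2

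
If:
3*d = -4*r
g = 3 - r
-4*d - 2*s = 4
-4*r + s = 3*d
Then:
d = -1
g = 9/4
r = 3/4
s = 0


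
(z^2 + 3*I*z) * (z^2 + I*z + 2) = z^4 + 4*I*z^3 - z^2 + 6*I*z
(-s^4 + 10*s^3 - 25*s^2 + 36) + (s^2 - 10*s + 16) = -s^4 + 10*s^3 - 24*s^2 - 10*s + 52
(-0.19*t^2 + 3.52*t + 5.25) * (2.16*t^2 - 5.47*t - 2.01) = -0.4104*t^4 + 8.6425*t^3 - 7.5325*t^2 - 35.7927*t - 10.5525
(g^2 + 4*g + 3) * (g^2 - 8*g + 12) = g^4 - 4*g^3 - 17*g^2 + 24*g + 36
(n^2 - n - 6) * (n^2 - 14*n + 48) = n^4 - 15*n^3 + 56*n^2 + 36*n - 288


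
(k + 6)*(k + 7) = k^2 + 13*k + 42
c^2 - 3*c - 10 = (c - 5)*(c + 2)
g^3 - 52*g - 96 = (g - 8)*(g + 2)*(g + 6)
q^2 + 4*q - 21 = (q - 3)*(q + 7)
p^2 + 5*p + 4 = (p + 1)*(p + 4)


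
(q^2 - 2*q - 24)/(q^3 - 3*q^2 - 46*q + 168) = (q + 4)/(q^2 + 3*q - 28)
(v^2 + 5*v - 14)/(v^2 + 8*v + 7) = (v - 2)/(v + 1)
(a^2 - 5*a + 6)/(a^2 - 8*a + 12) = (a - 3)/(a - 6)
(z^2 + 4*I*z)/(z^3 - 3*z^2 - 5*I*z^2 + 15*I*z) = (z + 4*I)/(z^2 - 3*z - 5*I*z + 15*I)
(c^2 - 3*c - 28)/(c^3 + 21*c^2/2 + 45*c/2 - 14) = 2*(c - 7)/(2*c^2 + 13*c - 7)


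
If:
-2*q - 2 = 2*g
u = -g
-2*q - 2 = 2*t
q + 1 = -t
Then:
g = -u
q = u - 1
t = -u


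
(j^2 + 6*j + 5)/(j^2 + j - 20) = (j + 1)/(j - 4)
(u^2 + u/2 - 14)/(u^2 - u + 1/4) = 2*(2*u^2 + u - 28)/(4*u^2 - 4*u + 1)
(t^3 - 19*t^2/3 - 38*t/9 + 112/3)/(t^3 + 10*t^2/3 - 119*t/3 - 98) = (t - 8/3)/(t + 7)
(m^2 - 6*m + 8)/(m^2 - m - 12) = (m - 2)/(m + 3)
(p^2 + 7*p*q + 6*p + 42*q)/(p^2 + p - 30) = (p + 7*q)/(p - 5)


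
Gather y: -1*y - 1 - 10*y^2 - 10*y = -10*y^2 - 11*y - 1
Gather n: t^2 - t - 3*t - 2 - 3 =t^2 - 4*t - 5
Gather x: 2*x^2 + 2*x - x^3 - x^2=-x^3 + x^2 + 2*x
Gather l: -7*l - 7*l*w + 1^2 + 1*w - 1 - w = l*(-7*w - 7)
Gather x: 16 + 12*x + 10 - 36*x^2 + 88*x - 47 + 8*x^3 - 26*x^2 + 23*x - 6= 8*x^3 - 62*x^2 + 123*x - 27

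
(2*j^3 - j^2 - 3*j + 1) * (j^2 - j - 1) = 2*j^5 - 3*j^4 - 4*j^3 + 5*j^2 + 2*j - 1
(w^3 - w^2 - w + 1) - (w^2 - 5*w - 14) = w^3 - 2*w^2 + 4*w + 15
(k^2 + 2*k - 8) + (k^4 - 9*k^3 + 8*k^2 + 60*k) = k^4 - 9*k^3 + 9*k^2 + 62*k - 8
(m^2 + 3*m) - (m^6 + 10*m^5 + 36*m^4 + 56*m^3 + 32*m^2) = -m^6 - 10*m^5 - 36*m^4 - 56*m^3 - 31*m^2 + 3*m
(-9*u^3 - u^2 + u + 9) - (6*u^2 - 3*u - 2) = -9*u^3 - 7*u^2 + 4*u + 11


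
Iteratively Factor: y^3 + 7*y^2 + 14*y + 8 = (y + 2)*(y^2 + 5*y + 4) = (y + 1)*(y + 2)*(y + 4)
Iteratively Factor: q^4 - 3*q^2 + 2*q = (q - 1)*(q^3 + q^2 - 2*q) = (q - 1)*(q + 2)*(q^2 - q) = (q - 1)^2*(q + 2)*(q)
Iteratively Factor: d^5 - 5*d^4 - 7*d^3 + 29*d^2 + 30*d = (d - 5)*(d^4 - 7*d^2 - 6*d) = (d - 5)*(d + 1)*(d^3 - d^2 - 6*d) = (d - 5)*(d - 3)*(d + 1)*(d^2 + 2*d) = (d - 5)*(d - 3)*(d + 1)*(d + 2)*(d)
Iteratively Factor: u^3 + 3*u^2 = (u + 3)*(u^2) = u*(u + 3)*(u)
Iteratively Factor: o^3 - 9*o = (o - 3)*(o^2 + 3*o) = o*(o - 3)*(o + 3)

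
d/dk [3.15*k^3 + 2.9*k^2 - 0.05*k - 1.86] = 9.45*k^2 + 5.8*k - 0.05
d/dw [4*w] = 4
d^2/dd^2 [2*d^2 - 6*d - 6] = 4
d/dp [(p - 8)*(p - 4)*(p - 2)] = 3*p^2 - 28*p + 56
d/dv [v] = 1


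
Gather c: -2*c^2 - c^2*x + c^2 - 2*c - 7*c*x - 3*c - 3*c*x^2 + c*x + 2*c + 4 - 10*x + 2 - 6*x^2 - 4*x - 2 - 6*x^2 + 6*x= c^2*(-x - 1) + c*(-3*x^2 - 6*x - 3) - 12*x^2 - 8*x + 4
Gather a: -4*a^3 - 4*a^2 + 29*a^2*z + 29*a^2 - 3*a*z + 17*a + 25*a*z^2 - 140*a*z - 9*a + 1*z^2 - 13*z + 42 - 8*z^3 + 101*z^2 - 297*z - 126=-4*a^3 + a^2*(29*z + 25) + a*(25*z^2 - 143*z + 8) - 8*z^3 + 102*z^2 - 310*z - 84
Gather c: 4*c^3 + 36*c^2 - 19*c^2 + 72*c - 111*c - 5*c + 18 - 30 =4*c^3 + 17*c^2 - 44*c - 12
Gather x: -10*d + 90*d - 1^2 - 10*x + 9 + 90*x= 80*d + 80*x + 8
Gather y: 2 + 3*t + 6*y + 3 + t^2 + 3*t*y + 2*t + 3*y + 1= t^2 + 5*t + y*(3*t + 9) + 6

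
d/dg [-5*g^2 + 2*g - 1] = 2 - 10*g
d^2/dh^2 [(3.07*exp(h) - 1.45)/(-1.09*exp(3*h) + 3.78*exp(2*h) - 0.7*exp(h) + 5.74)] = (-14.589868*exp(6*h) + 53.451747*exp(5*h) - 100.212938*exp(4*h) - 172.738706*exp(3*h) + 469.800954*exp(2*h) - 137.46852*exp(h) - 95.323032)*exp(h)/(1.295029*exp(9*h) - 13.473054*exp(8*h) + 49.218078*exp(7*h) - 91.774074*exp(6*h) + 173.507628*exp(5*h) - 277.880568*exp(4*h) + 199.209892*exp(3*h) - 382.063584*exp(2*h) + 69.18996*exp(h) - 189.119224)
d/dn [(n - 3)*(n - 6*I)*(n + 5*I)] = 3*n^2 - 2*n*(3 + I) + 30 + 3*I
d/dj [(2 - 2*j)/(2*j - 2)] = 0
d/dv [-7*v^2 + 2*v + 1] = 2 - 14*v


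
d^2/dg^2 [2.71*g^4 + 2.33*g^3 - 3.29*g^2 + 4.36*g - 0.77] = 32.52*g^2 + 13.98*g - 6.58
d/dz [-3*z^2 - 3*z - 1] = -6*z - 3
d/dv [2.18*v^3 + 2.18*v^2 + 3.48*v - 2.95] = 6.54*v^2 + 4.36*v + 3.48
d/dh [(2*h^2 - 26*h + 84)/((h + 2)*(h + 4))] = 2*(19*h^2 - 68*h - 356)/(h^4 + 12*h^3 + 52*h^2 + 96*h + 64)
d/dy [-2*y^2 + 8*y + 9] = 8 - 4*y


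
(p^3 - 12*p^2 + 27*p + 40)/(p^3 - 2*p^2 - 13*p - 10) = (p - 8)/(p + 2)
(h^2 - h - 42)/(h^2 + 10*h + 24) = (h - 7)/(h + 4)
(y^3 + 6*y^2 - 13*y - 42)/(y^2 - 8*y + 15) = (y^2 + 9*y + 14)/(y - 5)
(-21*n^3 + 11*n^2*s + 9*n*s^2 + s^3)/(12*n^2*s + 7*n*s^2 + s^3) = (-7*n^2 + 6*n*s + s^2)/(s*(4*n + s))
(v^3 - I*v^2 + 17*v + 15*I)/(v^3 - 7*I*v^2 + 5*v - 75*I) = (v + I)/(v - 5*I)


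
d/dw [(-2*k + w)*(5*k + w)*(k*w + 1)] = -10*k^3 + 6*k^2*w + 3*k*w^2 + 3*k + 2*w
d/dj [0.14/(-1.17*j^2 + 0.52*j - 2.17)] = (0.3276*j - 0.0728)/(1.17*j^2 - 0.52*j + 2.17)^2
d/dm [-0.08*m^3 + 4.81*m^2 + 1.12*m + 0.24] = -0.24*m^2 + 9.62*m + 1.12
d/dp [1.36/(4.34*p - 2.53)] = -5.9024/(4.34*p - 2.53)^2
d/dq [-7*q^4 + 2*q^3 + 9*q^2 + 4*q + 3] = -28*q^3 + 6*q^2 + 18*q + 4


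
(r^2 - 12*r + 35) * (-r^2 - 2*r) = -r^4 + 10*r^3 - 11*r^2 - 70*r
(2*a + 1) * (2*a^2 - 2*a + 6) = 4*a^3 - 2*a^2 + 10*a + 6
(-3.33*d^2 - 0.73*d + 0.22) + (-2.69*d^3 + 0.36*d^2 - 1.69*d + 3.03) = -2.69*d^3 - 2.97*d^2 - 2.42*d + 3.25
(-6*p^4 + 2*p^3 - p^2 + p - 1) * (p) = -6*p^5 + 2*p^4 - p^3 + p^2 - p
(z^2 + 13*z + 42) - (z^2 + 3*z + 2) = 10*z + 40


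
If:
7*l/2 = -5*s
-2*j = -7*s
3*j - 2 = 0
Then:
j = 2/3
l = -40/147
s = 4/21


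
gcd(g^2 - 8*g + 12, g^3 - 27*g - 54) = g - 6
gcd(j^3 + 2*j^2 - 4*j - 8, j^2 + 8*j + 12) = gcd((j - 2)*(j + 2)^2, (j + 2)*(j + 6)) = j + 2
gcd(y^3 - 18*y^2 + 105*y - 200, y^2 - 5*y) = y - 5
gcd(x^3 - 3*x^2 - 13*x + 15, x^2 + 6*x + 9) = x + 3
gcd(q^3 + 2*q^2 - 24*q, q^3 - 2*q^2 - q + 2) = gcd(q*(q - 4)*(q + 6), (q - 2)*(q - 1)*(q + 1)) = 1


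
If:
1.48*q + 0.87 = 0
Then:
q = -0.59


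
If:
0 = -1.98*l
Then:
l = 0.00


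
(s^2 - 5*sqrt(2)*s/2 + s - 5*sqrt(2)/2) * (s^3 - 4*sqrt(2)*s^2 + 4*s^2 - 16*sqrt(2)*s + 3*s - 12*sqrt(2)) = s^5 - 13*sqrt(2)*s^4/2 + 5*s^4 - 65*sqrt(2)*s^3/2 + 27*s^3 - 91*sqrt(2)*s^2/2 + 103*s^2 - 39*sqrt(2)*s/2 + 140*s + 60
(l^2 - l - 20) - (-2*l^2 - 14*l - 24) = 3*l^2 + 13*l + 4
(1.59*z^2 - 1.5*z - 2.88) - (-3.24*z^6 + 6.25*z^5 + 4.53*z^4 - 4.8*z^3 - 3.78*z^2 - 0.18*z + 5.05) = 3.24*z^6 - 6.25*z^5 - 4.53*z^4 + 4.8*z^3 + 5.37*z^2 - 1.32*z - 7.93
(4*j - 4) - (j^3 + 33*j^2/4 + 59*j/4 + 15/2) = -j^3 - 33*j^2/4 - 43*j/4 - 23/2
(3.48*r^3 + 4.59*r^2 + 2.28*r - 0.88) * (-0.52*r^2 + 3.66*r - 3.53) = -1.8096*r^5 + 10.35*r^4 + 3.3294*r^3 - 7.4003*r^2 - 11.2692*r + 3.1064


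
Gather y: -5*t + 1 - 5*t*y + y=-5*t + y*(1 - 5*t) + 1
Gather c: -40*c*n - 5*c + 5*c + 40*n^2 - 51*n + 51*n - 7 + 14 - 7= -40*c*n + 40*n^2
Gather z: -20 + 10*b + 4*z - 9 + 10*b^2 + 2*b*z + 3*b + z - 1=10*b^2 + 13*b + z*(2*b + 5) - 30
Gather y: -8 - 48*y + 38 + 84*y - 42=36*y - 12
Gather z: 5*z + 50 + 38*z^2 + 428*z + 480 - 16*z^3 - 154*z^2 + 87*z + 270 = -16*z^3 - 116*z^2 + 520*z + 800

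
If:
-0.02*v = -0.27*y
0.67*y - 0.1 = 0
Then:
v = 2.01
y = 0.15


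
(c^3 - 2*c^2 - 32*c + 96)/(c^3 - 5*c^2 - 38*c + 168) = (c - 4)/(c - 7)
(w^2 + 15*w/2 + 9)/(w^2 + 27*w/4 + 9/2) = 2*(2*w + 3)/(4*w + 3)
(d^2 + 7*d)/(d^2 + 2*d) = (d + 7)/(d + 2)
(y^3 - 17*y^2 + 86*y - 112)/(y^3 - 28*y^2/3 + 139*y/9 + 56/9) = 9*(y^2 - 10*y + 16)/(9*y^2 - 21*y - 8)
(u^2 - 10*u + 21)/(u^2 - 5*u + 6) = (u - 7)/(u - 2)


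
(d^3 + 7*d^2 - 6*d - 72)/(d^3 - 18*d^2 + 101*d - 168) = (d^2 + 10*d + 24)/(d^2 - 15*d + 56)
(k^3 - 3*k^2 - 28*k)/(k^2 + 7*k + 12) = k*(k - 7)/(k + 3)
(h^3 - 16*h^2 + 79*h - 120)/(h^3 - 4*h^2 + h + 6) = (h^2 - 13*h + 40)/(h^2 - h - 2)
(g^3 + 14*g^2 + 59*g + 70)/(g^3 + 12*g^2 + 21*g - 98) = (g^2 + 7*g + 10)/(g^2 + 5*g - 14)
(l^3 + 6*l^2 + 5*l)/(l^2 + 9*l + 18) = l*(l^2 + 6*l + 5)/(l^2 + 9*l + 18)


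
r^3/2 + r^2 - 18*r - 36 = (r/2 + 1)*(r - 6)*(r + 6)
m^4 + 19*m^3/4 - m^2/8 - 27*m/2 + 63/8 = (m - 1)*(m - 3/4)*(m + 3)*(m + 7/2)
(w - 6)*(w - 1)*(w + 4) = w^3 - 3*w^2 - 22*w + 24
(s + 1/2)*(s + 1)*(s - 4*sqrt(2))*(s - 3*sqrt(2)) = s^4 - 7*sqrt(2)*s^3 + 3*s^3/2 - 21*sqrt(2)*s^2/2 + 49*s^2/2 - 7*sqrt(2)*s/2 + 36*s + 12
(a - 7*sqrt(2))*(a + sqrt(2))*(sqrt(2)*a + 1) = sqrt(2)*a^3 - 11*a^2 - 20*sqrt(2)*a - 14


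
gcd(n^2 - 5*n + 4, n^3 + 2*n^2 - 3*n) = n - 1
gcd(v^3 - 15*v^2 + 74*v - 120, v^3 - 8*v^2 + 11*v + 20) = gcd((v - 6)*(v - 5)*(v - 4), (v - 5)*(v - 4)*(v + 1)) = v^2 - 9*v + 20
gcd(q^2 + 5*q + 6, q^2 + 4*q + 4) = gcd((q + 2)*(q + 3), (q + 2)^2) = q + 2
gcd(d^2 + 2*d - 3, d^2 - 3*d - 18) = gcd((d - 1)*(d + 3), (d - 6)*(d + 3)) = d + 3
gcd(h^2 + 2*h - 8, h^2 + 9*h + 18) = 1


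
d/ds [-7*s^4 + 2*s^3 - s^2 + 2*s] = -28*s^3 + 6*s^2 - 2*s + 2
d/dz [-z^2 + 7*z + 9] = 7 - 2*z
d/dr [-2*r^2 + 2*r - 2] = 2 - 4*r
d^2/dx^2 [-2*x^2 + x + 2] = -4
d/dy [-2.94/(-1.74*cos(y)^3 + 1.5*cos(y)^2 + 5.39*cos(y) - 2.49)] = (15.3468*cos(y)^2 - 8.82*cos(y) - 15.8466)*sin(y)/(1.74*cos(y)^3 - 1.5*cos(y)^2 - 5.39*cos(y) + 2.49)^2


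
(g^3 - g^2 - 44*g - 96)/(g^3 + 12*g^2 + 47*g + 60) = (g - 8)/(g + 5)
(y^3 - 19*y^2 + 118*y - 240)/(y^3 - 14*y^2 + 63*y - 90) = (y - 8)/(y - 3)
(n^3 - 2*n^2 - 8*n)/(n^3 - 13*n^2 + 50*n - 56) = n*(n + 2)/(n^2 - 9*n + 14)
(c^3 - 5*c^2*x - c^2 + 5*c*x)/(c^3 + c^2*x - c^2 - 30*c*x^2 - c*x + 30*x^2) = c/(c + 6*x)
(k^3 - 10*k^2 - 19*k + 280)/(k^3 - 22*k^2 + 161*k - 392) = (k + 5)/(k - 7)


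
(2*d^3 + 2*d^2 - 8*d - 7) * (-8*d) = -16*d^4 - 16*d^3 + 64*d^2 + 56*d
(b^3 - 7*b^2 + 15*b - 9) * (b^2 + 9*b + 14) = b^5 + 2*b^4 - 34*b^3 + 28*b^2 + 129*b - 126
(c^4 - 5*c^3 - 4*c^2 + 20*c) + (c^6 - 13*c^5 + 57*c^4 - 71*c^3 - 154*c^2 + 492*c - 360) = c^6 - 13*c^5 + 58*c^4 - 76*c^3 - 158*c^2 + 512*c - 360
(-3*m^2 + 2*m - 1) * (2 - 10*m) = 30*m^3 - 26*m^2 + 14*m - 2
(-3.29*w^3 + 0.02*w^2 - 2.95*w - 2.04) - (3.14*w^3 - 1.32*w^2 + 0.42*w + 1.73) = -6.43*w^3 + 1.34*w^2 - 3.37*w - 3.77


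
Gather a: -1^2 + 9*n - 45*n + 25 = 24 - 36*n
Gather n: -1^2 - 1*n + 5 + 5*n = 4*n + 4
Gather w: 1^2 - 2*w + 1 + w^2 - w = w^2 - 3*w + 2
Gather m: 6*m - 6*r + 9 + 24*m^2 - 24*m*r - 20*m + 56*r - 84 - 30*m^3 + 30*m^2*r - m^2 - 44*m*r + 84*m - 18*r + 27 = -30*m^3 + m^2*(30*r + 23) + m*(70 - 68*r) + 32*r - 48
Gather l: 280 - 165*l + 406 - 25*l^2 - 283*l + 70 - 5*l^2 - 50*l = -30*l^2 - 498*l + 756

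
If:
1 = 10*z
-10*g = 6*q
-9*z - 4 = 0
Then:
No Solution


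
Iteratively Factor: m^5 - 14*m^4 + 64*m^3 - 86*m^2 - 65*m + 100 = (m - 5)*(m^4 - 9*m^3 + 19*m^2 + 9*m - 20) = (m - 5)*(m + 1)*(m^3 - 10*m^2 + 29*m - 20) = (m - 5)*(m - 1)*(m + 1)*(m^2 - 9*m + 20) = (m - 5)^2*(m - 1)*(m + 1)*(m - 4)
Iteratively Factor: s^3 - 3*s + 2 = (s - 1)*(s^2 + s - 2) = (s - 1)^2*(s + 2)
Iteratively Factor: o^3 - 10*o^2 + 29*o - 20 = (o - 4)*(o^2 - 6*o + 5) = (o - 4)*(o - 1)*(o - 5)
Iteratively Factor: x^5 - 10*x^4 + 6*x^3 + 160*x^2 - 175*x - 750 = (x - 5)*(x^4 - 5*x^3 - 19*x^2 + 65*x + 150) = (x - 5)*(x + 2)*(x^3 - 7*x^2 - 5*x + 75) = (x - 5)^2*(x + 2)*(x^2 - 2*x - 15) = (x - 5)^3*(x + 2)*(x + 3)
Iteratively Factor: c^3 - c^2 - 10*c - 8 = (c + 2)*(c^2 - 3*c - 4) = (c + 1)*(c + 2)*(c - 4)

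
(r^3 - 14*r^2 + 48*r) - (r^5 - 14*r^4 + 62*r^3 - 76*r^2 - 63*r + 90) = -r^5 + 14*r^4 - 61*r^3 + 62*r^2 + 111*r - 90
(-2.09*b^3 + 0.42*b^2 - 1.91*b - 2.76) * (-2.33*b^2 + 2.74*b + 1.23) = 4.8697*b^5 - 6.7052*b^4 + 3.0304*b^3 + 1.714*b^2 - 9.9117*b - 3.3948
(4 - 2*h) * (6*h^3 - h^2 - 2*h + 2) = -12*h^4 + 26*h^3 - 12*h + 8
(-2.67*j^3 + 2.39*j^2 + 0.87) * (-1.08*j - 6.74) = 2.8836*j^4 + 15.4146*j^3 - 16.1086*j^2 - 0.9396*j - 5.8638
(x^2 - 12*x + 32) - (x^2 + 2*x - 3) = 35 - 14*x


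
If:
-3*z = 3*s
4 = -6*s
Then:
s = -2/3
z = 2/3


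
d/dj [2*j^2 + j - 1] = 4*j + 1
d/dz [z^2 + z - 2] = 2*z + 1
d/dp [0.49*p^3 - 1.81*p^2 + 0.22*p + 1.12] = 1.47*p^2 - 3.62*p + 0.22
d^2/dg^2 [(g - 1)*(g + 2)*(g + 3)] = 6*g + 8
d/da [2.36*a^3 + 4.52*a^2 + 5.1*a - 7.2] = 7.08*a^2 + 9.04*a + 5.1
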